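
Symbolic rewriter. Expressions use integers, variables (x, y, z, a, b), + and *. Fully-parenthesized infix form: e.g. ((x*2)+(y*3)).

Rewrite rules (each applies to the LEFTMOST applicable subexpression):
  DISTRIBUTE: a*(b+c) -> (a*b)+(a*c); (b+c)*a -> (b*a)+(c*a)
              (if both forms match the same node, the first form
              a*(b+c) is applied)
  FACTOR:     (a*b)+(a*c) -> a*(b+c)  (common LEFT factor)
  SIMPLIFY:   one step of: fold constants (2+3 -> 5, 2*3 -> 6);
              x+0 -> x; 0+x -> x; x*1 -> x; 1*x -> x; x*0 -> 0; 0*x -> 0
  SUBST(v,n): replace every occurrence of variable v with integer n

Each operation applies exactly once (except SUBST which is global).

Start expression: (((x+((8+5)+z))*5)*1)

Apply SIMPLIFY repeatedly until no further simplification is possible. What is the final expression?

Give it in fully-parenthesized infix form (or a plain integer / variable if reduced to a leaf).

Start: (((x+((8+5)+z))*5)*1)
Step 1: at root: (((x+((8+5)+z))*5)*1) -> ((x+((8+5)+z))*5); overall: (((x+((8+5)+z))*5)*1) -> ((x+((8+5)+z))*5)
Step 2: at LRL: (8+5) -> 13; overall: ((x+((8+5)+z))*5) -> ((x+(13+z))*5)
Fixed point: ((x+(13+z))*5)

Answer: ((x+(13+z))*5)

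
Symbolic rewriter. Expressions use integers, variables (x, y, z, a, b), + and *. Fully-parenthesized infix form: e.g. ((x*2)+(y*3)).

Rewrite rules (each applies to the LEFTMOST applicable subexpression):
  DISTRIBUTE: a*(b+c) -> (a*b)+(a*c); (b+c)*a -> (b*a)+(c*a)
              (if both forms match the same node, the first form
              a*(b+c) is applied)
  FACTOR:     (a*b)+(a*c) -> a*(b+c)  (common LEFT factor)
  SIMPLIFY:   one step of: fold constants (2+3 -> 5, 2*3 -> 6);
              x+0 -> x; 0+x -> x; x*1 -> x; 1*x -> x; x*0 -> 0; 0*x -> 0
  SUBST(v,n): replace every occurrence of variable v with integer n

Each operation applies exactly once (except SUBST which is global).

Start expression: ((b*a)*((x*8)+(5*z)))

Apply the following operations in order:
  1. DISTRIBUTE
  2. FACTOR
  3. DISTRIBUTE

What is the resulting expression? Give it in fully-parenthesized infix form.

Start: ((b*a)*((x*8)+(5*z)))
Apply DISTRIBUTE at root (target: ((b*a)*((x*8)+(5*z)))): ((b*a)*((x*8)+(5*z))) -> (((b*a)*(x*8))+((b*a)*(5*z)))
Apply FACTOR at root (target: (((b*a)*(x*8))+((b*a)*(5*z)))): (((b*a)*(x*8))+((b*a)*(5*z))) -> ((b*a)*((x*8)+(5*z)))
Apply DISTRIBUTE at root (target: ((b*a)*((x*8)+(5*z)))): ((b*a)*((x*8)+(5*z))) -> (((b*a)*(x*8))+((b*a)*(5*z)))

Answer: (((b*a)*(x*8))+((b*a)*(5*z)))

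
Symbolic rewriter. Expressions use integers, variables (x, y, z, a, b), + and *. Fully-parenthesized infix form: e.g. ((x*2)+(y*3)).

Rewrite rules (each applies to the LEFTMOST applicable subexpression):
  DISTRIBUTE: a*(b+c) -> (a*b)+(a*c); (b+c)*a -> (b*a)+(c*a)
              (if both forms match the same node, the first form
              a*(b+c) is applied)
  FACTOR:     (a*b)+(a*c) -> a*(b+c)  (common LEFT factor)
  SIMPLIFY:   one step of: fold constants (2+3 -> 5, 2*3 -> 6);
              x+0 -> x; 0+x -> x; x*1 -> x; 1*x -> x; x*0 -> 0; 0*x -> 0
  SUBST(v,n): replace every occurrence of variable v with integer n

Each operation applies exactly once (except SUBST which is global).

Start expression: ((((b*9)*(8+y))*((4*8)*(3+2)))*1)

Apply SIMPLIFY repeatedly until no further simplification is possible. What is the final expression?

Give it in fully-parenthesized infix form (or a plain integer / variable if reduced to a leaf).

Start: ((((b*9)*(8+y))*((4*8)*(3+2)))*1)
Step 1: at root: ((((b*9)*(8+y))*((4*8)*(3+2)))*1) -> (((b*9)*(8+y))*((4*8)*(3+2))); overall: ((((b*9)*(8+y))*((4*8)*(3+2)))*1) -> (((b*9)*(8+y))*((4*8)*(3+2)))
Step 2: at RL: (4*8) -> 32; overall: (((b*9)*(8+y))*((4*8)*(3+2))) -> (((b*9)*(8+y))*(32*(3+2)))
Step 3: at RR: (3+2) -> 5; overall: (((b*9)*(8+y))*(32*(3+2))) -> (((b*9)*(8+y))*(32*5))
Step 4: at R: (32*5) -> 160; overall: (((b*9)*(8+y))*(32*5)) -> (((b*9)*(8+y))*160)
Fixed point: (((b*9)*(8+y))*160)

Answer: (((b*9)*(8+y))*160)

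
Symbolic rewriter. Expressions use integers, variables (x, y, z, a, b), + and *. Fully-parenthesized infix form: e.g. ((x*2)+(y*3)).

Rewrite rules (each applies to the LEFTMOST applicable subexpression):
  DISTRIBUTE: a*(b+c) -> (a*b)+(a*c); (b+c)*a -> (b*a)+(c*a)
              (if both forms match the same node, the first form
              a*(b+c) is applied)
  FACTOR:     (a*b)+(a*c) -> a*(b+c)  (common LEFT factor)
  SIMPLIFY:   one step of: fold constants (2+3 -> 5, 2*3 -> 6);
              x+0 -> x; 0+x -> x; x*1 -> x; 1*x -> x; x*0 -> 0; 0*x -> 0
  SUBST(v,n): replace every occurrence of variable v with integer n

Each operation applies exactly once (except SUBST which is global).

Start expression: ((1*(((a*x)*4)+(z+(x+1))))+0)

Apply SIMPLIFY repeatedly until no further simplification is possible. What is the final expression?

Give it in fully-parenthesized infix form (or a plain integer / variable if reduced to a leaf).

Answer: (((a*x)*4)+(z+(x+1)))

Derivation:
Start: ((1*(((a*x)*4)+(z+(x+1))))+0)
Step 1: at root: ((1*(((a*x)*4)+(z+(x+1))))+0) -> (1*(((a*x)*4)+(z+(x+1)))); overall: ((1*(((a*x)*4)+(z+(x+1))))+0) -> (1*(((a*x)*4)+(z+(x+1))))
Step 2: at root: (1*(((a*x)*4)+(z+(x+1)))) -> (((a*x)*4)+(z+(x+1))); overall: (1*(((a*x)*4)+(z+(x+1)))) -> (((a*x)*4)+(z+(x+1)))
Fixed point: (((a*x)*4)+(z+(x+1)))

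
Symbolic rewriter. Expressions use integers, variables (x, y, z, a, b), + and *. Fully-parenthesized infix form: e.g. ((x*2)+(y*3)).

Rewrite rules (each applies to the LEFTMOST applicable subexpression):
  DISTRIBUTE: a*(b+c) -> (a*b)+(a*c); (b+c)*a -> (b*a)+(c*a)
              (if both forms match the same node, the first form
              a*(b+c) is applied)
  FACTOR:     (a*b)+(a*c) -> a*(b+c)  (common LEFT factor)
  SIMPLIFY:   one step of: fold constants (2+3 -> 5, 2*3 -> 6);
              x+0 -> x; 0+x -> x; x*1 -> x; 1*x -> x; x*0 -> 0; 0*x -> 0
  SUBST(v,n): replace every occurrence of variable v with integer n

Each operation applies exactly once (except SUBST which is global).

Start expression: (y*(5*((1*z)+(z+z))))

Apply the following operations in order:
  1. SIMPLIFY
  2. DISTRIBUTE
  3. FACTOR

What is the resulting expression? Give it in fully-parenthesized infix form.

Start: (y*(5*((1*z)+(z+z))))
Apply SIMPLIFY at RRL (target: (1*z)): (y*(5*((1*z)+(z+z)))) -> (y*(5*(z+(z+z))))
Apply DISTRIBUTE at R (target: (5*(z+(z+z)))): (y*(5*(z+(z+z)))) -> (y*((5*z)+(5*(z+z))))
Apply FACTOR at R (target: ((5*z)+(5*(z+z)))): (y*((5*z)+(5*(z+z)))) -> (y*(5*(z+(z+z))))

Answer: (y*(5*(z+(z+z))))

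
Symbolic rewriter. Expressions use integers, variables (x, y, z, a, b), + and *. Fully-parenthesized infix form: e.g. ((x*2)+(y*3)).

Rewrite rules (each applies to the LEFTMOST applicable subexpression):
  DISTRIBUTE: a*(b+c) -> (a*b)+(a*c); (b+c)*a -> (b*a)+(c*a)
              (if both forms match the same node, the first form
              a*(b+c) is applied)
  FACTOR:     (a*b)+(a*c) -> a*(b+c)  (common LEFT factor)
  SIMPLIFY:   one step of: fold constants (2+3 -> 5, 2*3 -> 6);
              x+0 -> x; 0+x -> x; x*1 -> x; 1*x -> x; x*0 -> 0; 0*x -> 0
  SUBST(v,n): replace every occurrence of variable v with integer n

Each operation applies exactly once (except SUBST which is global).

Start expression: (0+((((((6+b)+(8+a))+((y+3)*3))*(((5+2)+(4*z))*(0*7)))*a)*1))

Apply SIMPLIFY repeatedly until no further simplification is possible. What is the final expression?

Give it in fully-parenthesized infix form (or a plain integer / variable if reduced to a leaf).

Start: (0+((((((6+b)+(8+a))+((y+3)*3))*(((5+2)+(4*z))*(0*7)))*a)*1))
Step 1: at root: (0+((((((6+b)+(8+a))+((y+3)*3))*(((5+2)+(4*z))*(0*7)))*a)*1)) -> ((((((6+b)+(8+a))+((y+3)*3))*(((5+2)+(4*z))*(0*7)))*a)*1); overall: (0+((((((6+b)+(8+a))+((y+3)*3))*(((5+2)+(4*z))*(0*7)))*a)*1)) -> ((((((6+b)+(8+a))+((y+3)*3))*(((5+2)+(4*z))*(0*7)))*a)*1)
Step 2: at root: ((((((6+b)+(8+a))+((y+3)*3))*(((5+2)+(4*z))*(0*7)))*a)*1) -> (((((6+b)+(8+a))+((y+3)*3))*(((5+2)+(4*z))*(0*7)))*a); overall: ((((((6+b)+(8+a))+((y+3)*3))*(((5+2)+(4*z))*(0*7)))*a)*1) -> (((((6+b)+(8+a))+((y+3)*3))*(((5+2)+(4*z))*(0*7)))*a)
Step 3: at LRLL: (5+2) -> 7; overall: (((((6+b)+(8+a))+((y+3)*3))*(((5+2)+(4*z))*(0*7)))*a) -> (((((6+b)+(8+a))+((y+3)*3))*((7+(4*z))*(0*7)))*a)
Step 4: at LRR: (0*7) -> 0; overall: (((((6+b)+(8+a))+((y+3)*3))*((7+(4*z))*(0*7)))*a) -> (((((6+b)+(8+a))+((y+3)*3))*((7+(4*z))*0))*a)
Step 5: at LR: ((7+(4*z))*0) -> 0; overall: (((((6+b)+(8+a))+((y+3)*3))*((7+(4*z))*0))*a) -> (((((6+b)+(8+a))+((y+3)*3))*0)*a)
Step 6: at L: ((((6+b)+(8+a))+((y+3)*3))*0) -> 0; overall: (((((6+b)+(8+a))+((y+3)*3))*0)*a) -> (0*a)
Step 7: at root: (0*a) -> 0; overall: (0*a) -> 0
Fixed point: 0

Answer: 0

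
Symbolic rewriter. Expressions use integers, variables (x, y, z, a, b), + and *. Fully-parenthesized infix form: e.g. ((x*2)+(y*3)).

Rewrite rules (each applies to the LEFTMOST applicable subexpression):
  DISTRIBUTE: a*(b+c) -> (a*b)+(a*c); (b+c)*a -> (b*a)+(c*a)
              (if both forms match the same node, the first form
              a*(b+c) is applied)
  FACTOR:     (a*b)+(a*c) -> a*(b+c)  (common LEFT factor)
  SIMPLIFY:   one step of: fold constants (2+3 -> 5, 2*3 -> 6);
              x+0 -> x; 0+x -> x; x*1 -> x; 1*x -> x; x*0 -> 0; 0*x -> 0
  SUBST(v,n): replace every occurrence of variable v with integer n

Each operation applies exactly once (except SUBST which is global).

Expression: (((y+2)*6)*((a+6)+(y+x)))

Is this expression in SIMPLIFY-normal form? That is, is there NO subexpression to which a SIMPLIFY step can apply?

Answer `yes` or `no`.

Answer: yes

Derivation:
Expression: (((y+2)*6)*((a+6)+(y+x)))
Scanning for simplifiable subexpressions (pre-order)...
  at root: (((y+2)*6)*((a+6)+(y+x))) (not simplifiable)
  at L: ((y+2)*6) (not simplifiable)
  at LL: (y+2) (not simplifiable)
  at R: ((a+6)+(y+x)) (not simplifiable)
  at RL: (a+6) (not simplifiable)
  at RR: (y+x) (not simplifiable)
Result: no simplifiable subexpression found -> normal form.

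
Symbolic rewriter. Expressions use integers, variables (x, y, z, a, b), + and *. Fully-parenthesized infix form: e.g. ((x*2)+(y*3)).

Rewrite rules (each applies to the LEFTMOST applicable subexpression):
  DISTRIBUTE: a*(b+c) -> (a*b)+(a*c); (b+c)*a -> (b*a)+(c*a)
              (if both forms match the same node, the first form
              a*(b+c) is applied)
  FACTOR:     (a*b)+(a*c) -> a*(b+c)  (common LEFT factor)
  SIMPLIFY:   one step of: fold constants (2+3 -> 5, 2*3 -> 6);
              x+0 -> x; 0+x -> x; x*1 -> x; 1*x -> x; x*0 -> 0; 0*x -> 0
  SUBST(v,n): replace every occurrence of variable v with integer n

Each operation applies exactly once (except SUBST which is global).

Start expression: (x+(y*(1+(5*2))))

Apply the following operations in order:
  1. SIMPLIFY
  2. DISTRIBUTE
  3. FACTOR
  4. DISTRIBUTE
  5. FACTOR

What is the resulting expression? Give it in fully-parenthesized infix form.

Answer: (x+(y*(1+10)))

Derivation:
Start: (x+(y*(1+(5*2))))
Apply SIMPLIFY at RRR (target: (5*2)): (x+(y*(1+(5*2)))) -> (x+(y*(1+10)))
Apply DISTRIBUTE at R (target: (y*(1+10))): (x+(y*(1+10))) -> (x+((y*1)+(y*10)))
Apply FACTOR at R (target: ((y*1)+(y*10))): (x+((y*1)+(y*10))) -> (x+(y*(1+10)))
Apply DISTRIBUTE at R (target: (y*(1+10))): (x+(y*(1+10))) -> (x+((y*1)+(y*10)))
Apply FACTOR at R (target: ((y*1)+(y*10))): (x+((y*1)+(y*10))) -> (x+(y*(1+10)))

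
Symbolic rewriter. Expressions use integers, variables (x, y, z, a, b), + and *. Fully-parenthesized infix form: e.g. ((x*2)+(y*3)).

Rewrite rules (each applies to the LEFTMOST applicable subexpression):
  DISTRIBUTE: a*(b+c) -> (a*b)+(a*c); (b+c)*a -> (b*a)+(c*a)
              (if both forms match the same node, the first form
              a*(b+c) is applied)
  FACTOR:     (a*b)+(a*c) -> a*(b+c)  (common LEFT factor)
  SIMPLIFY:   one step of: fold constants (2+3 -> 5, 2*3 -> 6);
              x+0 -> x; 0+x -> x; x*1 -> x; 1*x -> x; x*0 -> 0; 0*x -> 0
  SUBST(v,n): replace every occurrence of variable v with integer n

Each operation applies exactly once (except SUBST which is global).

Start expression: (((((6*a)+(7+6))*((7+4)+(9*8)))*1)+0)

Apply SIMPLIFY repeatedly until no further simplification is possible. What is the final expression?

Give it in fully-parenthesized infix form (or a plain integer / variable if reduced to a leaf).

Start: (((((6*a)+(7+6))*((7+4)+(9*8)))*1)+0)
Step 1: at root: (((((6*a)+(7+6))*((7+4)+(9*8)))*1)+0) -> ((((6*a)+(7+6))*((7+4)+(9*8)))*1); overall: (((((6*a)+(7+6))*((7+4)+(9*8)))*1)+0) -> ((((6*a)+(7+6))*((7+4)+(9*8)))*1)
Step 2: at root: ((((6*a)+(7+6))*((7+4)+(9*8)))*1) -> (((6*a)+(7+6))*((7+4)+(9*8))); overall: ((((6*a)+(7+6))*((7+4)+(9*8)))*1) -> (((6*a)+(7+6))*((7+4)+(9*8)))
Step 3: at LR: (7+6) -> 13; overall: (((6*a)+(7+6))*((7+4)+(9*8))) -> (((6*a)+13)*((7+4)+(9*8)))
Step 4: at RL: (7+4) -> 11; overall: (((6*a)+13)*((7+4)+(9*8))) -> (((6*a)+13)*(11+(9*8)))
Step 5: at RR: (9*8) -> 72; overall: (((6*a)+13)*(11+(9*8))) -> (((6*a)+13)*(11+72))
Step 6: at R: (11+72) -> 83; overall: (((6*a)+13)*(11+72)) -> (((6*a)+13)*83)
Fixed point: (((6*a)+13)*83)

Answer: (((6*a)+13)*83)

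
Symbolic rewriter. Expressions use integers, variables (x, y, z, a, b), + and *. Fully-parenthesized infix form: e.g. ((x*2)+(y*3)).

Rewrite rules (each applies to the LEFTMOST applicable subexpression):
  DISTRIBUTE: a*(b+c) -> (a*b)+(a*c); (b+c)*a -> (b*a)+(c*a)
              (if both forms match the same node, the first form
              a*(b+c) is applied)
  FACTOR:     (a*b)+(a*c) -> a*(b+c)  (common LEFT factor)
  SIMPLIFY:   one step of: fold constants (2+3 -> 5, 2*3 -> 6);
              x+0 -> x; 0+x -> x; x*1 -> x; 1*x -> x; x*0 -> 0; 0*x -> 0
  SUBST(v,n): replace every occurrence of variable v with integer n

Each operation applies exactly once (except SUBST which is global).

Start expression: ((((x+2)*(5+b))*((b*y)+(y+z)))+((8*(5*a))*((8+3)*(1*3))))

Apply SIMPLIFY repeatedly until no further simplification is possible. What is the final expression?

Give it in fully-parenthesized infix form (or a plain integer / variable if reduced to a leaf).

Answer: ((((x+2)*(5+b))*((b*y)+(y+z)))+((8*(5*a))*33))

Derivation:
Start: ((((x+2)*(5+b))*((b*y)+(y+z)))+((8*(5*a))*((8+3)*(1*3))))
Step 1: at RRL: (8+3) -> 11; overall: ((((x+2)*(5+b))*((b*y)+(y+z)))+((8*(5*a))*((8+3)*(1*3)))) -> ((((x+2)*(5+b))*((b*y)+(y+z)))+((8*(5*a))*(11*(1*3))))
Step 2: at RRR: (1*3) -> 3; overall: ((((x+2)*(5+b))*((b*y)+(y+z)))+((8*(5*a))*(11*(1*3)))) -> ((((x+2)*(5+b))*((b*y)+(y+z)))+((8*(5*a))*(11*3)))
Step 3: at RR: (11*3) -> 33; overall: ((((x+2)*(5+b))*((b*y)+(y+z)))+((8*(5*a))*(11*3))) -> ((((x+2)*(5+b))*((b*y)+(y+z)))+((8*(5*a))*33))
Fixed point: ((((x+2)*(5+b))*((b*y)+(y+z)))+((8*(5*a))*33))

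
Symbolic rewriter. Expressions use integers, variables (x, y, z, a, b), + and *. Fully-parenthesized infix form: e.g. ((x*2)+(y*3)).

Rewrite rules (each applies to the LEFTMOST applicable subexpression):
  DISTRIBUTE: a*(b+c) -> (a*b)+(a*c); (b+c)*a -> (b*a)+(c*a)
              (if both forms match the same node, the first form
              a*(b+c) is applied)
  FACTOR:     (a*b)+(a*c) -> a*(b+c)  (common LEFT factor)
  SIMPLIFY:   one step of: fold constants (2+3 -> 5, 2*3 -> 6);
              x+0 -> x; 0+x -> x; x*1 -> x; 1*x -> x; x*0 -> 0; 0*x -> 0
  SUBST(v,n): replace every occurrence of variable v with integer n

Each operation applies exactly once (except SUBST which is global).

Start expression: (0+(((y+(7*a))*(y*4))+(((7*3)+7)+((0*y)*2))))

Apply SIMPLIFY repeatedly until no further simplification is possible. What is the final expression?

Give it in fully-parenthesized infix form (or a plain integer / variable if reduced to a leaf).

Answer: (((y+(7*a))*(y*4))+28)

Derivation:
Start: (0+(((y+(7*a))*(y*4))+(((7*3)+7)+((0*y)*2))))
Step 1: at root: (0+(((y+(7*a))*(y*4))+(((7*3)+7)+((0*y)*2)))) -> (((y+(7*a))*(y*4))+(((7*3)+7)+((0*y)*2))); overall: (0+(((y+(7*a))*(y*4))+(((7*3)+7)+((0*y)*2)))) -> (((y+(7*a))*(y*4))+(((7*3)+7)+((0*y)*2)))
Step 2: at RLL: (7*3) -> 21; overall: (((y+(7*a))*(y*4))+(((7*3)+7)+((0*y)*2))) -> (((y+(7*a))*(y*4))+((21+7)+((0*y)*2)))
Step 3: at RL: (21+7) -> 28; overall: (((y+(7*a))*(y*4))+((21+7)+((0*y)*2))) -> (((y+(7*a))*(y*4))+(28+((0*y)*2)))
Step 4: at RRL: (0*y) -> 0; overall: (((y+(7*a))*(y*4))+(28+((0*y)*2))) -> (((y+(7*a))*(y*4))+(28+(0*2)))
Step 5: at RR: (0*2) -> 0; overall: (((y+(7*a))*(y*4))+(28+(0*2))) -> (((y+(7*a))*(y*4))+(28+0))
Step 6: at R: (28+0) -> 28; overall: (((y+(7*a))*(y*4))+(28+0)) -> (((y+(7*a))*(y*4))+28)
Fixed point: (((y+(7*a))*(y*4))+28)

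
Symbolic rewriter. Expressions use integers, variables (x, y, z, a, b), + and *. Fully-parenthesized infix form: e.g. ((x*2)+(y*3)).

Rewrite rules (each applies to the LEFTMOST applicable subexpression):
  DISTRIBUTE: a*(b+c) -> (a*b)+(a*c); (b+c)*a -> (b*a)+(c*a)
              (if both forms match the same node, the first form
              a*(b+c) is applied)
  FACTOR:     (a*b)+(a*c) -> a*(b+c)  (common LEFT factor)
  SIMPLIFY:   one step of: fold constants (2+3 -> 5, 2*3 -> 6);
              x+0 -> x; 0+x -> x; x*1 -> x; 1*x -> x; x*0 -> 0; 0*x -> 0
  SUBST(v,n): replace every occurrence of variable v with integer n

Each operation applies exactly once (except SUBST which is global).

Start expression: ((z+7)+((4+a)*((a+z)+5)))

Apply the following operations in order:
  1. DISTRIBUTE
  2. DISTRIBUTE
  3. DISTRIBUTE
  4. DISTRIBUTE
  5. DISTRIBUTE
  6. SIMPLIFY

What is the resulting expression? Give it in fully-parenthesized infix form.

Start: ((z+7)+((4+a)*((a+z)+5)))
Apply DISTRIBUTE at R (target: ((4+a)*((a+z)+5))): ((z+7)+((4+a)*((a+z)+5))) -> ((z+7)+(((4+a)*(a+z))+((4+a)*5)))
Apply DISTRIBUTE at RL (target: ((4+a)*(a+z))): ((z+7)+(((4+a)*(a+z))+((4+a)*5))) -> ((z+7)+((((4+a)*a)+((4+a)*z))+((4+a)*5)))
Apply DISTRIBUTE at RLL (target: ((4+a)*a)): ((z+7)+((((4+a)*a)+((4+a)*z))+((4+a)*5))) -> ((z+7)+((((4*a)+(a*a))+((4+a)*z))+((4+a)*5)))
Apply DISTRIBUTE at RLR (target: ((4+a)*z)): ((z+7)+((((4*a)+(a*a))+((4+a)*z))+((4+a)*5))) -> ((z+7)+((((4*a)+(a*a))+((4*z)+(a*z)))+((4+a)*5)))
Apply DISTRIBUTE at RR (target: ((4+a)*5)): ((z+7)+((((4*a)+(a*a))+((4*z)+(a*z)))+((4+a)*5))) -> ((z+7)+((((4*a)+(a*a))+((4*z)+(a*z)))+((4*5)+(a*5))))
Apply SIMPLIFY at RRL (target: (4*5)): ((z+7)+((((4*a)+(a*a))+((4*z)+(a*z)))+((4*5)+(a*5)))) -> ((z+7)+((((4*a)+(a*a))+((4*z)+(a*z)))+(20+(a*5))))

Answer: ((z+7)+((((4*a)+(a*a))+((4*z)+(a*z)))+(20+(a*5))))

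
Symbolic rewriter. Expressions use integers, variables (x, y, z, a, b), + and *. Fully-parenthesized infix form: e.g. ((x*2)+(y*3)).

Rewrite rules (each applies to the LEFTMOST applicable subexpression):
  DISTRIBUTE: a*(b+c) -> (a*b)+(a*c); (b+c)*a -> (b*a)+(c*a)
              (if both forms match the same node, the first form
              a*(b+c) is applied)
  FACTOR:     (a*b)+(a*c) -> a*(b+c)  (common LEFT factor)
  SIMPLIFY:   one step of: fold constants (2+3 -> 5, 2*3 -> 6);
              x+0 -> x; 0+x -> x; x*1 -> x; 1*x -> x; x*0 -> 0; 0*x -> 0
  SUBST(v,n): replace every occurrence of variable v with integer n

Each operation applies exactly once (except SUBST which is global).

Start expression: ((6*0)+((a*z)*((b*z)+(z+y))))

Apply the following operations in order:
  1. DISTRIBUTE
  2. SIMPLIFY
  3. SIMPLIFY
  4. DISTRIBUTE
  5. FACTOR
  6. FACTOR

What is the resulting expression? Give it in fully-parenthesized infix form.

Start: ((6*0)+((a*z)*((b*z)+(z+y))))
Apply DISTRIBUTE at R (target: ((a*z)*((b*z)+(z+y)))): ((6*0)+((a*z)*((b*z)+(z+y)))) -> ((6*0)+(((a*z)*(b*z))+((a*z)*(z+y))))
Apply SIMPLIFY at L (target: (6*0)): ((6*0)+(((a*z)*(b*z))+((a*z)*(z+y)))) -> (0+(((a*z)*(b*z))+((a*z)*(z+y))))
Apply SIMPLIFY at root (target: (0+(((a*z)*(b*z))+((a*z)*(z+y))))): (0+(((a*z)*(b*z))+((a*z)*(z+y)))) -> (((a*z)*(b*z))+((a*z)*(z+y)))
Apply DISTRIBUTE at R (target: ((a*z)*(z+y))): (((a*z)*(b*z))+((a*z)*(z+y))) -> (((a*z)*(b*z))+(((a*z)*z)+((a*z)*y)))
Apply FACTOR at R (target: (((a*z)*z)+((a*z)*y))): (((a*z)*(b*z))+(((a*z)*z)+((a*z)*y))) -> (((a*z)*(b*z))+((a*z)*(z+y)))
Apply FACTOR at root (target: (((a*z)*(b*z))+((a*z)*(z+y)))): (((a*z)*(b*z))+((a*z)*(z+y))) -> ((a*z)*((b*z)+(z+y)))

Answer: ((a*z)*((b*z)+(z+y)))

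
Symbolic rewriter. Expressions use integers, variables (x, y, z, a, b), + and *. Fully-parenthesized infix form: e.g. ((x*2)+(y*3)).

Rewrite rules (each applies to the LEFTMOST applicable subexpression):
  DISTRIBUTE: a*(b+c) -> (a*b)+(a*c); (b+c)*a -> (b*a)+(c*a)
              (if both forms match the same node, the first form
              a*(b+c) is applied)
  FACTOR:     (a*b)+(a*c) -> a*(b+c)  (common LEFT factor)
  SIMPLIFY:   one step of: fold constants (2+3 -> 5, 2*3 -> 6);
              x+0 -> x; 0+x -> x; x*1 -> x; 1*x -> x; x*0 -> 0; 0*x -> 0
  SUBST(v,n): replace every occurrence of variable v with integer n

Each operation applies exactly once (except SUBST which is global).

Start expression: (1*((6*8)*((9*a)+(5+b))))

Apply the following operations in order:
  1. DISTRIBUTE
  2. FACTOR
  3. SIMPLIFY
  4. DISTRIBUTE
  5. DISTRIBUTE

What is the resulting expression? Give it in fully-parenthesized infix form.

Answer: (((6*8)*(9*a))+(((6*8)*5)+((6*8)*b)))

Derivation:
Start: (1*((6*8)*((9*a)+(5+b))))
Apply DISTRIBUTE at R (target: ((6*8)*((9*a)+(5+b)))): (1*((6*8)*((9*a)+(5+b)))) -> (1*(((6*8)*(9*a))+((6*8)*(5+b))))
Apply FACTOR at R (target: (((6*8)*(9*a))+((6*8)*(5+b)))): (1*(((6*8)*(9*a))+((6*8)*(5+b)))) -> (1*((6*8)*((9*a)+(5+b))))
Apply SIMPLIFY at root (target: (1*((6*8)*((9*a)+(5+b))))): (1*((6*8)*((9*a)+(5+b)))) -> ((6*8)*((9*a)+(5+b)))
Apply DISTRIBUTE at root (target: ((6*8)*((9*a)+(5+b)))): ((6*8)*((9*a)+(5+b))) -> (((6*8)*(9*a))+((6*8)*(5+b)))
Apply DISTRIBUTE at R (target: ((6*8)*(5+b))): (((6*8)*(9*a))+((6*8)*(5+b))) -> (((6*8)*(9*a))+(((6*8)*5)+((6*8)*b)))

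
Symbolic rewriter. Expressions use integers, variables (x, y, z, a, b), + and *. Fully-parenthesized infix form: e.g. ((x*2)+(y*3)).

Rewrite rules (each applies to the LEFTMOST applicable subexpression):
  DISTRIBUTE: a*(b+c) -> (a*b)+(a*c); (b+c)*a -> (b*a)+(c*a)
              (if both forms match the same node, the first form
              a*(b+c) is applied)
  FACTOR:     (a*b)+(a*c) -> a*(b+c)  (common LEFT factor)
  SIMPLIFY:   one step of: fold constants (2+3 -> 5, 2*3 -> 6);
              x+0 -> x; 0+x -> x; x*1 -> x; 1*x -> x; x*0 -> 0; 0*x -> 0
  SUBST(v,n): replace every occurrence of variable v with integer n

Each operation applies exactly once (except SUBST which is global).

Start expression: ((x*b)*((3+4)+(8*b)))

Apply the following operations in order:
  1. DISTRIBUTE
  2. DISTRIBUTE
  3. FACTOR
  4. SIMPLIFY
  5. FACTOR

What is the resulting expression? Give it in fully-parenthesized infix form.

Answer: ((x*b)*(7+(8*b)))

Derivation:
Start: ((x*b)*((3+4)+(8*b)))
Apply DISTRIBUTE at root (target: ((x*b)*((3+4)+(8*b)))): ((x*b)*((3+4)+(8*b))) -> (((x*b)*(3+4))+((x*b)*(8*b)))
Apply DISTRIBUTE at L (target: ((x*b)*(3+4))): (((x*b)*(3+4))+((x*b)*(8*b))) -> ((((x*b)*3)+((x*b)*4))+((x*b)*(8*b)))
Apply FACTOR at L (target: (((x*b)*3)+((x*b)*4))): ((((x*b)*3)+((x*b)*4))+((x*b)*(8*b))) -> (((x*b)*(3+4))+((x*b)*(8*b)))
Apply SIMPLIFY at LR (target: (3+4)): (((x*b)*(3+4))+((x*b)*(8*b))) -> (((x*b)*7)+((x*b)*(8*b)))
Apply FACTOR at root (target: (((x*b)*7)+((x*b)*(8*b)))): (((x*b)*7)+((x*b)*(8*b))) -> ((x*b)*(7+(8*b)))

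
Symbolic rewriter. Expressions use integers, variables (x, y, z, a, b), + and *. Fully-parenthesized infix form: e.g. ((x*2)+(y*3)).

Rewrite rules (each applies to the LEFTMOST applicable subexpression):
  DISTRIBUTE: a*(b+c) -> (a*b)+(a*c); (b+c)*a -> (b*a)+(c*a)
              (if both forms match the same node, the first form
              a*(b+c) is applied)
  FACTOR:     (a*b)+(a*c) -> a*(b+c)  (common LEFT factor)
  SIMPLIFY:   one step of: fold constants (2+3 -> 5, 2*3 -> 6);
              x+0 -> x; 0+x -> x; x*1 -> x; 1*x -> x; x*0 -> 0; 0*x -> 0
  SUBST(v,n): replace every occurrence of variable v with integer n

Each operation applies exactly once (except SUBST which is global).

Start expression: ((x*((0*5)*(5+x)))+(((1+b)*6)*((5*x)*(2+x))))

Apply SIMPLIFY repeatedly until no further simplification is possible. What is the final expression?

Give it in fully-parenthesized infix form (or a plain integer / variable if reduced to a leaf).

Answer: (((1+b)*6)*((5*x)*(2+x)))

Derivation:
Start: ((x*((0*5)*(5+x)))+(((1+b)*6)*((5*x)*(2+x))))
Step 1: at LRL: (0*5) -> 0; overall: ((x*((0*5)*(5+x)))+(((1+b)*6)*((5*x)*(2+x)))) -> ((x*(0*(5+x)))+(((1+b)*6)*((5*x)*(2+x))))
Step 2: at LR: (0*(5+x)) -> 0; overall: ((x*(0*(5+x)))+(((1+b)*6)*((5*x)*(2+x)))) -> ((x*0)+(((1+b)*6)*((5*x)*(2+x))))
Step 3: at L: (x*0) -> 0; overall: ((x*0)+(((1+b)*6)*((5*x)*(2+x)))) -> (0+(((1+b)*6)*((5*x)*(2+x))))
Step 4: at root: (0+(((1+b)*6)*((5*x)*(2+x)))) -> (((1+b)*6)*((5*x)*(2+x))); overall: (0+(((1+b)*6)*((5*x)*(2+x)))) -> (((1+b)*6)*((5*x)*(2+x)))
Fixed point: (((1+b)*6)*((5*x)*(2+x)))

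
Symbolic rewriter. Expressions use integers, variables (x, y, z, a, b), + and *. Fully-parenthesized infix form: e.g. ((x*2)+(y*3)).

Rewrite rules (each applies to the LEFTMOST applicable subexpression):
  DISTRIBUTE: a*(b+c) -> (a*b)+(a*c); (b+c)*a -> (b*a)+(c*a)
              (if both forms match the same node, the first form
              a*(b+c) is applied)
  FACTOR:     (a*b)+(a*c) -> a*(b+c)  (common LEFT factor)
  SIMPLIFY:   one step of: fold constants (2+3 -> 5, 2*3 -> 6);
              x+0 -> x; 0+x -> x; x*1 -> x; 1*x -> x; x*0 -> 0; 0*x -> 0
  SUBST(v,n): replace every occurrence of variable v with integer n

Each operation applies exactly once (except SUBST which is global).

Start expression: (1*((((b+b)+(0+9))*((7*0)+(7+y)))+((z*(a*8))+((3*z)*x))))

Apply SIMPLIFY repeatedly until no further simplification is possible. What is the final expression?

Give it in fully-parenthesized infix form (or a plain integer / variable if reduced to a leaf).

Start: (1*((((b+b)+(0+9))*((7*0)+(7+y)))+((z*(a*8))+((3*z)*x))))
Step 1: at root: (1*((((b+b)+(0+9))*((7*0)+(7+y)))+((z*(a*8))+((3*z)*x)))) -> ((((b+b)+(0+9))*((7*0)+(7+y)))+((z*(a*8))+((3*z)*x))); overall: (1*((((b+b)+(0+9))*((7*0)+(7+y)))+((z*(a*8))+((3*z)*x)))) -> ((((b+b)+(0+9))*((7*0)+(7+y)))+((z*(a*8))+((3*z)*x)))
Step 2: at LLR: (0+9) -> 9; overall: ((((b+b)+(0+9))*((7*0)+(7+y)))+((z*(a*8))+((3*z)*x))) -> ((((b+b)+9)*((7*0)+(7+y)))+((z*(a*8))+((3*z)*x)))
Step 3: at LRL: (7*0) -> 0; overall: ((((b+b)+9)*((7*0)+(7+y)))+((z*(a*8))+((3*z)*x))) -> ((((b+b)+9)*(0+(7+y)))+((z*(a*8))+((3*z)*x)))
Step 4: at LR: (0+(7+y)) -> (7+y); overall: ((((b+b)+9)*(0+(7+y)))+((z*(a*8))+((3*z)*x))) -> ((((b+b)+9)*(7+y))+((z*(a*8))+((3*z)*x)))
Fixed point: ((((b+b)+9)*(7+y))+((z*(a*8))+((3*z)*x)))

Answer: ((((b+b)+9)*(7+y))+((z*(a*8))+((3*z)*x)))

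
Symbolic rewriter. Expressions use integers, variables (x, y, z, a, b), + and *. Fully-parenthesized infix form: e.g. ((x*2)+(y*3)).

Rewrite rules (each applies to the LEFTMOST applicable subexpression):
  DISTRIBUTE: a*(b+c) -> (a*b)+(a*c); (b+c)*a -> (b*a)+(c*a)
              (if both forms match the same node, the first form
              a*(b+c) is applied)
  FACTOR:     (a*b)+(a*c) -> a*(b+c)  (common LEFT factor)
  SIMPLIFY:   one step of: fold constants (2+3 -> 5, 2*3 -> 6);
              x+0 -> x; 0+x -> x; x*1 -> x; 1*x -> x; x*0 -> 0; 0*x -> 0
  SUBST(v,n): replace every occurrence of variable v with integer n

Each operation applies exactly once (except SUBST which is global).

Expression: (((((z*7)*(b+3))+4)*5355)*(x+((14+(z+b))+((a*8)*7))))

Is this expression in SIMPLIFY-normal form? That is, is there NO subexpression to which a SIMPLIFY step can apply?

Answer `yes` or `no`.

Expression: (((((z*7)*(b+3))+4)*5355)*(x+((14+(z+b))+((a*8)*7))))
Scanning for simplifiable subexpressions (pre-order)...
  at root: (((((z*7)*(b+3))+4)*5355)*(x+((14+(z+b))+((a*8)*7)))) (not simplifiable)
  at L: ((((z*7)*(b+3))+4)*5355) (not simplifiable)
  at LL: (((z*7)*(b+3))+4) (not simplifiable)
  at LLL: ((z*7)*(b+3)) (not simplifiable)
  at LLLL: (z*7) (not simplifiable)
  at LLLR: (b+3) (not simplifiable)
  at R: (x+((14+(z+b))+((a*8)*7))) (not simplifiable)
  at RR: ((14+(z+b))+((a*8)*7)) (not simplifiable)
  at RRL: (14+(z+b)) (not simplifiable)
  at RRLR: (z+b) (not simplifiable)
  at RRR: ((a*8)*7) (not simplifiable)
  at RRRL: (a*8) (not simplifiable)
Result: no simplifiable subexpression found -> normal form.

Answer: yes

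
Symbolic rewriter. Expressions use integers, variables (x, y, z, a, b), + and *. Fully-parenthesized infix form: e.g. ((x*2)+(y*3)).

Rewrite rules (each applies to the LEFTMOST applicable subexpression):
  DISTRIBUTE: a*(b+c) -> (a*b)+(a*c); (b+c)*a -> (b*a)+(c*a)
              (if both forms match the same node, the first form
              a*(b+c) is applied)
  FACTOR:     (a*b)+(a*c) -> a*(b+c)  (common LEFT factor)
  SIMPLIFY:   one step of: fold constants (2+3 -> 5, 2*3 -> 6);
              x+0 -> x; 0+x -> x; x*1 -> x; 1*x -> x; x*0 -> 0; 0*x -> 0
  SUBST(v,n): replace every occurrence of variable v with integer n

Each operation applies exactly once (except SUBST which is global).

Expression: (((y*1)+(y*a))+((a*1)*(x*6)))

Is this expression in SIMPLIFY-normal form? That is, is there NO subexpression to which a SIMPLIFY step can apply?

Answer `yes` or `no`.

Expression: (((y*1)+(y*a))+((a*1)*(x*6)))
Scanning for simplifiable subexpressions (pre-order)...
  at root: (((y*1)+(y*a))+((a*1)*(x*6))) (not simplifiable)
  at L: ((y*1)+(y*a)) (not simplifiable)
  at LL: (y*1) (SIMPLIFIABLE)
  at LR: (y*a) (not simplifiable)
  at R: ((a*1)*(x*6)) (not simplifiable)
  at RL: (a*1) (SIMPLIFIABLE)
  at RR: (x*6) (not simplifiable)
Found simplifiable subexpr at path LL: (y*1)
One SIMPLIFY step would give: ((y+(y*a))+((a*1)*(x*6)))
-> NOT in normal form.

Answer: no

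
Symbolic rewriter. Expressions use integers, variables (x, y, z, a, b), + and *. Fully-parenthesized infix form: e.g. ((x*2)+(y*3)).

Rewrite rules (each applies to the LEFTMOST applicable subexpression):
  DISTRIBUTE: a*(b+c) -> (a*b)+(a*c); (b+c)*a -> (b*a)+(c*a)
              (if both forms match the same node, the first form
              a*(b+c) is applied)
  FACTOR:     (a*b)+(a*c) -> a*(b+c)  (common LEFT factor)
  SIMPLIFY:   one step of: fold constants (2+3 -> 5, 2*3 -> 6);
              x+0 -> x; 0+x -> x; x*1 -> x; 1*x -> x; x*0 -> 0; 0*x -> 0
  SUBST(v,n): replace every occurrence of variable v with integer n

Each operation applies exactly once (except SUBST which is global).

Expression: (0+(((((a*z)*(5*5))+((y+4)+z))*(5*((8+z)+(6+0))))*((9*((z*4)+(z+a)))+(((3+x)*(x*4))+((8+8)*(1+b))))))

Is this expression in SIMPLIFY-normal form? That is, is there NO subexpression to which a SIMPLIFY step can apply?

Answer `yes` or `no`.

Answer: no

Derivation:
Expression: (0+(((((a*z)*(5*5))+((y+4)+z))*(5*((8+z)+(6+0))))*((9*((z*4)+(z+a)))+(((3+x)*(x*4))+((8+8)*(1+b))))))
Scanning for simplifiable subexpressions (pre-order)...
  at root: (0+(((((a*z)*(5*5))+((y+4)+z))*(5*((8+z)+(6+0))))*((9*((z*4)+(z+a)))+(((3+x)*(x*4))+((8+8)*(1+b)))))) (SIMPLIFIABLE)
  at R: (((((a*z)*(5*5))+((y+4)+z))*(5*((8+z)+(6+0))))*((9*((z*4)+(z+a)))+(((3+x)*(x*4))+((8+8)*(1+b))))) (not simplifiable)
  at RL: ((((a*z)*(5*5))+((y+4)+z))*(5*((8+z)+(6+0)))) (not simplifiable)
  at RLL: (((a*z)*(5*5))+((y+4)+z)) (not simplifiable)
  at RLLL: ((a*z)*(5*5)) (not simplifiable)
  at RLLLL: (a*z) (not simplifiable)
  at RLLLR: (5*5) (SIMPLIFIABLE)
  at RLLR: ((y+4)+z) (not simplifiable)
  at RLLRL: (y+4) (not simplifiable)
  at RLR: (5*((8+z)+(6+0))) (not simplifiable)
  at RLRR: ((8+z)+(6+0)) (not simplifiable)
  at RLRRL: (8+z) (not simplifiable)
  at RLRRR: (6+0) (SIMPLIFIABLE)
  at RR: ((9*((z*4)+(z+a)))+(((3+x)*(x*4))+((8+8)*(1+b)))) (not simplifiable)
  at RRL: (9*((z*4)+(z+a))) (not simplifiable)
  at RRLR: ((z*4)+(z+a)) (not simplifiable)
  at RRLRL: (z*4) (not simplifiable)
  at RRLRR: (z+a) (not simplifiable)
  at RRR: (((3+x)*(x*4))+((8+8)*(1+b))) (not simplifiable)
  at RRRL: ((3+x)*(x*4)) (not simplifiable)
  at RRRLL: (3+x) (not simplifiable)
  at RRRLR: (x*4) (not simplifiable)
  at RRRR: ((8+8)*(1+b)) (not simplifiable)
  at RRRRL: (8+8) (SIMPLIFIABLE)
  at RRRRR: (1+b) (not simplifiable)
Found simplifiable subexpr at path root: (0+(((((a*z)*(5*5))+((y+4)+z))*(5*((8+z)+(6+0))))*((9*((z*4)+(z+a)))+(((3+x)*(x*4))+((8+8)*(1+b))))))
One SIMPLIFY step would give: (((((a*z)*(5*5))+((y+4)+z))*(5*((8+z)+(6+0))))*((9*((z*4)+(z+a)))+(((3+x)*(x*4))+((8+8)*(1+b)))))
-> NOT in normal form.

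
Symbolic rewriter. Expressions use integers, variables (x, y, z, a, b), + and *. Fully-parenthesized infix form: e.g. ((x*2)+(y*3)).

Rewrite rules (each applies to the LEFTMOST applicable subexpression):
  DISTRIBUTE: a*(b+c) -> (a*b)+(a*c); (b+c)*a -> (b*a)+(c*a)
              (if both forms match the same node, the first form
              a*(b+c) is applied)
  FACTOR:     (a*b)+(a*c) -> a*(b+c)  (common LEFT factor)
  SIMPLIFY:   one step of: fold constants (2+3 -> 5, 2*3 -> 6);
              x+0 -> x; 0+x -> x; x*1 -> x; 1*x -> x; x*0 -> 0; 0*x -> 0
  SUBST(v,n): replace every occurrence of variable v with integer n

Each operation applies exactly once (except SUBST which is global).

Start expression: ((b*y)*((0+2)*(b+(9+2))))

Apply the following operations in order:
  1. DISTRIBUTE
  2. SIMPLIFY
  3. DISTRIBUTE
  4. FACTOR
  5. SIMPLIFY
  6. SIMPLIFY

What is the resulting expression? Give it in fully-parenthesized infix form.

Answer: ((b*y)*((2*b)+(2*11)))

Derivation:
Start: ((b*y)*((0+2)*(b+(9+2))))
Apply DISTRIBUTE at R (target: ((0+2)*(b+(9+2)))): ((b*y)*((0+2)*(b+(9+2)))) -> ((b*y)*(((0+2)*b)+((0+2)*(9+2))))
Apply SIMPLIFY at RLL (target: (0+2)): ((b*y)*(((0+2)*b)+((0+2)*(9+2)))) -> ((b*y)*((2*b)+((0+2)*(9+2))))
Apply DISTRIBUTE at root (target: ((b*y)*((2*b)+((0+2)*(9+2))))): ((b*y)*((2*b)+((0+2)*(9+2)))) -> (((b*y)*(2*b))+((b*y)*((0+2)*(9+2))))
Apply FACTOR at root (target: (((b*y)*(2*b))+((b*y)*((0+2)*(9+2))))): (((b*y)*(2*b))+((b*y)*((0+2)*(9+2)))) -> ((b*y)*((2*b)+((0+2)*(9+2))))
Apply SIMPLIFY at RRL (target: (0+2)): ((b*y)*((2*b)+((0+2)*(9+2)))) -> ((b*y)*((2*b)+(2*(9+2))))
Apply SIMPLIFY at RRR (target: (9+2)): ((b*y)*((2*b)+(2*(9+2)))) -> ((b*y)*((2*b)+(2*11)))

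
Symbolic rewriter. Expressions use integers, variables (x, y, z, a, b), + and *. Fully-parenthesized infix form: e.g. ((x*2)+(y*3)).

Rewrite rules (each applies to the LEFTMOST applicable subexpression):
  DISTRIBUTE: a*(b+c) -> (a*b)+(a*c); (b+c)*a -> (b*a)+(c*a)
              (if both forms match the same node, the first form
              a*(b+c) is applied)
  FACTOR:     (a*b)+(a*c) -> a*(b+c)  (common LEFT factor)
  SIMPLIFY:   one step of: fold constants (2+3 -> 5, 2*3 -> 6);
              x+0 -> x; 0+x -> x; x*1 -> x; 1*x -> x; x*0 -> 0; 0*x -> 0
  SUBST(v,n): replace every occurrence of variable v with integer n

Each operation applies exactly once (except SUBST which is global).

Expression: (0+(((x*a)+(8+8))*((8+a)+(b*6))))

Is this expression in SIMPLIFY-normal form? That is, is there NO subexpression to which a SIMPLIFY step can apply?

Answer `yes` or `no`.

Expression: (0+(((x*a)+(8+8))*((8+a)+(b*6))))
Scanning for simplifiable subexpressions (pre-order)...
  at root: (0+(((x*a)+(8+8))*((8+a)+(b*6)))) (SIMPLIFIABLE)
  at R: (((x*a)+(8+8))*((8+a)+(b*6))) (not simplifiable)
  at RL: ((x*a)+(8+8)) (not simplifiable)
  at RLL: (x*a) (not simplifiable)
  at RLR: (8+8) (SIMPLIFIABLE)
  at RR: ((8+a)+(b*6)) (not simplifiable)
  at RRL: (8+a) (not simplifiable)
  at RRR: (b*6) (not simplifiable)
Found simplifiable subexpr at path root: (0+(((x*a)+(8+8))*((8+a)+(b*6))))
One SIMPLIFY step would give: (((x*a)+(8+8))*((8+a)+(b*6)))
-> NOT in normal form.

Answer: no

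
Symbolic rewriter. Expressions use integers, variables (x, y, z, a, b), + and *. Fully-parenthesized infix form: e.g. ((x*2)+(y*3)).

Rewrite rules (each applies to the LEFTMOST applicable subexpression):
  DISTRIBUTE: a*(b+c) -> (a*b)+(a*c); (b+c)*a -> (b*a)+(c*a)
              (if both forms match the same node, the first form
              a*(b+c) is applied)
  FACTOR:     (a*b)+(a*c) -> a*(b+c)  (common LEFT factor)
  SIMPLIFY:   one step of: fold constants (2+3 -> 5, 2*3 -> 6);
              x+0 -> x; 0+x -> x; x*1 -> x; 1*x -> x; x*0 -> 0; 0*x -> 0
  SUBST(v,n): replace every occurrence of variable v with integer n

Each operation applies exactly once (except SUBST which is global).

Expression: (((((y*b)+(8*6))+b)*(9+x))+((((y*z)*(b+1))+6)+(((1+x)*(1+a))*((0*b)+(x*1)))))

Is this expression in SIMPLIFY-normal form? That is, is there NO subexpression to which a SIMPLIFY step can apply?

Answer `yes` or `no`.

Expression: (((((y*b)+(8*6))+b)*(9+x))+((((y*z)*(b+1))+6)+(((1+x)*(1+a))*((0*b)+(x*1)))))
Scanning for simplifiable subexpressions (pre-order)...
  at root: (((((y*b)+(8*6))+b)*(9+x))+((((y*z)*(b+1))+6)+(((1+x)*(1+a))*((0*b)+(x*1))))) (not simplifiable)
  at L: ((((y*b)+(8*6))+b)*(9+x)) (not simplifiable)
  at LL: (((y*b)+(8*6))+b) (not simplifiable)
  at LLL: ((y*b)+(8*6)) (not simplifiable)
  at LLLL: (y*b) (not simplifiable)
  at LLLR: (8*6) (SIMPLIFIABLE)
  at LR: (9+x) (not simplifiable)
  at R: ((((y*z)*(b+1))+6)+(((1+x)*(1+a))*((0*b)+(x*1)))) (not simplifiable)
  at RL: (((y*z)*(b+1))+6) (not simplifiable)
  at RLL: ((y*z)*(b+1)) (not simplifiable)
  at RLLL: (y*z) (not simplifiable)
  at RLLR: (b+1) (not simplifiable)
  at RR: (((1+x)*(1+a))*((0*b)+(x*1))) (not simplifiable)
  at RRL: ((1+x)*(1+a)) (not simplifiable)
  at RRLL: (1+x) (not simplifiable)
  at RRLR: (1+a) (not simplifiable)
  at RRR: ((0*b)+(x*1)) (not simplifiable)
  at RRRL: (0*b) (SIMPLIFIABLE)
  at RRRR: (x*1) (SIMPLIFIABLE)
Found simplifiable subexpr at path LLLR: (8*6)
One SIMPLIFY step would give: (((((y*b)+48)+b)*(9+x))+((((y*z)*(b+1))+6)+(((1+x)*(1+a))*((0*b)+(x*1)))))
-> NOT in normal form.

Answer: no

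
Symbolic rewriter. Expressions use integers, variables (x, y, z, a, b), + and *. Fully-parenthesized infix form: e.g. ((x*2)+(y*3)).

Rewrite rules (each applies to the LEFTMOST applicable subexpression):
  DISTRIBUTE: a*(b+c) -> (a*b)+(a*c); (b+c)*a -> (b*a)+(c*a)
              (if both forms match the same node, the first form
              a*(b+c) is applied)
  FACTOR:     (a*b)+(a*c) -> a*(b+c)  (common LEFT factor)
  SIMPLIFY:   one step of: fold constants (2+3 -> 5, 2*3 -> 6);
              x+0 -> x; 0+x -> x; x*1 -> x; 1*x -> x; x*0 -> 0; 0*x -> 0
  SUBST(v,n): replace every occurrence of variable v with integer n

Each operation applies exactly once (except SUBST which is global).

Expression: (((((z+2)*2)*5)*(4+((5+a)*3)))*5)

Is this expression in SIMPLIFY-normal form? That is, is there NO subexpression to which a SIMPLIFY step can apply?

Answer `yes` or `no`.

Answer: yes

Derivation:
Expression: (((((z+2)*2)*5)*(4+((5+a)*3)))*5)
Scanning for simplifiable subexpressions (pre-order)...
  at root: (((((z+2)*2)*5)*(4+((5+a)*3)))*5) (not simplifiable)
  at L: ((((z+2)*2)*5)*(4+((5+a)*3))) (not simplifiable)
  at LL: (((z+2)*2)*5) (not simplifiable)
  at LLL: ((z+2)*2) (not simplifiable)
  at LLLL: (z+2) (not simplifiable)
  at LR: (4+((5+a)*3)) (not simplifiable)
  at LRR: ((5+a)*3) (not simplifiable)
  at LRRL: (5+a) (not simplifiable)
Result: no simplifiable subexpression found -> normal form.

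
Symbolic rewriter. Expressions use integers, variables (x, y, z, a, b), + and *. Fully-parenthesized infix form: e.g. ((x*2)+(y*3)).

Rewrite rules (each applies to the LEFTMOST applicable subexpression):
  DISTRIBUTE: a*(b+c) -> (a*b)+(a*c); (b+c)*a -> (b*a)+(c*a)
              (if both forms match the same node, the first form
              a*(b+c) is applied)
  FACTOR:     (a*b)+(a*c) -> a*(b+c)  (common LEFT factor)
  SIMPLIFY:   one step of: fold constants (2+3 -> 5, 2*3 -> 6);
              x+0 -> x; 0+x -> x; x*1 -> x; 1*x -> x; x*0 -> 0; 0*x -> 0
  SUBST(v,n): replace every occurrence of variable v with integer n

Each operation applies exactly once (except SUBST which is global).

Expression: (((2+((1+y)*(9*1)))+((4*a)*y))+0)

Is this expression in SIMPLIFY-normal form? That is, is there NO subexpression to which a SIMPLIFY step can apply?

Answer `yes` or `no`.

Expression: (((2+((1+y)*(9*1)))+((4*a)*y))+0)
Scanning for simplifiable subexpressions (pre-order)...
  at root: (((2+((1+y)*(9*1)))+((4*a)*y))+0) (SIMPLIFIABLE)
  at L: ((2+((1+y)*(9*1)))+((4*a)*y)) (not simplifiable)
  at LL: (2+((1+y)*(9*1))) (not simplifiable)
  at LLR: ((1+y)*(9*1)) (not simplifiable)
  at LLRL: (1+y) (not simplifiable)
  at LLRR: (9*1) (SIMPLIFIABLE)
  at LR: ((4*a)*y) (not simplifiable)
  at LRL: (4*a) (not simplifiable)
Found simplifiable subexpr at path root: (((2+((1+y)*(9*1)))+((4*a)*y))+0)
One SIMPLIFY step would give: ((2+((1+y)*(9*1)))+((4*a)*y))
-> NOT in normal form.

Answer: no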